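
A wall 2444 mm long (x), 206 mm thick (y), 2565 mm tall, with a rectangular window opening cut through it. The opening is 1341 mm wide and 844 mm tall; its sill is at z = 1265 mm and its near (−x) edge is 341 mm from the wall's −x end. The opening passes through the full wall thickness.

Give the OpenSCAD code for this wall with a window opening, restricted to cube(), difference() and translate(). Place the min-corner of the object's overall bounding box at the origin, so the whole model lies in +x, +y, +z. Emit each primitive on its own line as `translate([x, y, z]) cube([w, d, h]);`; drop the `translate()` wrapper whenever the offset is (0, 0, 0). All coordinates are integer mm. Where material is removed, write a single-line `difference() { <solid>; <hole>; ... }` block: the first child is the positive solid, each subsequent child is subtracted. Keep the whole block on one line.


difference() { cube([2444, 206, 2565]); translate([341, 0, 1265]) cube([1341, 206, 844]); }


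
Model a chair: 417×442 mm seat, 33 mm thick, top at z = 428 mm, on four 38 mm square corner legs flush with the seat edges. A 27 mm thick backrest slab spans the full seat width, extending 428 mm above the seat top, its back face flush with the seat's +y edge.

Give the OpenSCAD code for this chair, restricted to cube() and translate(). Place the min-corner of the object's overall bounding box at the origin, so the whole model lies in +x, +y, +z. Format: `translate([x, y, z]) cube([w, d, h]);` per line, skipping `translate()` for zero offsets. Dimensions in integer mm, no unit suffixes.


// leg_h = 428 - 33 = 395
translate([0, 0, 395]) cube([417, 442, 33]);
cube([38, 38, 395]);
translate([379, 0, 0]) cube([38, 38, 395]);
translate([0, 404, 0]) cube([38, 38, 395]);
translate([379, 404, 0]) cube([38, 38, 395]);
translate([0, 415, 428]) cube([417, 27, 428]);


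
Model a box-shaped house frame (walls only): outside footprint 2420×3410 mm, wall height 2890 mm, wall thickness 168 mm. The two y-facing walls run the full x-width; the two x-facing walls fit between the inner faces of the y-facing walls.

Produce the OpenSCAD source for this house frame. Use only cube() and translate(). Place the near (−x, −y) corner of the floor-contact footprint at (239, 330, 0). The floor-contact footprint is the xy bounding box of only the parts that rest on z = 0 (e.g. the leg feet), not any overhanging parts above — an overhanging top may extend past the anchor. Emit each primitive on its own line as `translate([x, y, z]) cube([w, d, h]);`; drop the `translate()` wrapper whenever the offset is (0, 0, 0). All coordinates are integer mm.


translate([239, 330, 0]) cube([2420, 168, 2890]);
translate([239, 3572, 0]) cube([2420, 168, 2890]);
translate([239, 498, 0]) cube([168, 3074, 2890]);
translate([2491, 498, 0]) cube([168, 3074, 2890]);


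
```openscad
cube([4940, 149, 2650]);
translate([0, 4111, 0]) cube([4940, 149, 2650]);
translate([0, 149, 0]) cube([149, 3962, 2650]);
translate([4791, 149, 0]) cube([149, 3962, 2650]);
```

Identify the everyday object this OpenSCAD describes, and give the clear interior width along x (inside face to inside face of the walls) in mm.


A house (or room) frame. The interior width is 4642 mm.

Four 2650 mm walls enclosing a rectangle with no floor or roof — a room or house frame. Outside width is 4940 mm and wall thickness is 149 mm, so the interior width is 4940 − 2 × 149 = 4642 mm.


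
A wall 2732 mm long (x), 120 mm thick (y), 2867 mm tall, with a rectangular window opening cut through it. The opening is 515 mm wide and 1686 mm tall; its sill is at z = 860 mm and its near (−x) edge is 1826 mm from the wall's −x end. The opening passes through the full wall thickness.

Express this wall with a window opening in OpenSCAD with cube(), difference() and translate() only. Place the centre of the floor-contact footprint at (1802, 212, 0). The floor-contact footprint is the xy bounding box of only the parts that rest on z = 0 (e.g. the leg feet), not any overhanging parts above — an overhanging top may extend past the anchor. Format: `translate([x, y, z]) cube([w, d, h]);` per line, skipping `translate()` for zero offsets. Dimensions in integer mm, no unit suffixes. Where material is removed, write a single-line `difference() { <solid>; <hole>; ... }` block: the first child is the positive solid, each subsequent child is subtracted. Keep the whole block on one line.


difference() { translate([436, 152, 0]) cube([2732, 120, 2867]); translate([2262, 152, 860]) cube([515, 120, 1686]); }


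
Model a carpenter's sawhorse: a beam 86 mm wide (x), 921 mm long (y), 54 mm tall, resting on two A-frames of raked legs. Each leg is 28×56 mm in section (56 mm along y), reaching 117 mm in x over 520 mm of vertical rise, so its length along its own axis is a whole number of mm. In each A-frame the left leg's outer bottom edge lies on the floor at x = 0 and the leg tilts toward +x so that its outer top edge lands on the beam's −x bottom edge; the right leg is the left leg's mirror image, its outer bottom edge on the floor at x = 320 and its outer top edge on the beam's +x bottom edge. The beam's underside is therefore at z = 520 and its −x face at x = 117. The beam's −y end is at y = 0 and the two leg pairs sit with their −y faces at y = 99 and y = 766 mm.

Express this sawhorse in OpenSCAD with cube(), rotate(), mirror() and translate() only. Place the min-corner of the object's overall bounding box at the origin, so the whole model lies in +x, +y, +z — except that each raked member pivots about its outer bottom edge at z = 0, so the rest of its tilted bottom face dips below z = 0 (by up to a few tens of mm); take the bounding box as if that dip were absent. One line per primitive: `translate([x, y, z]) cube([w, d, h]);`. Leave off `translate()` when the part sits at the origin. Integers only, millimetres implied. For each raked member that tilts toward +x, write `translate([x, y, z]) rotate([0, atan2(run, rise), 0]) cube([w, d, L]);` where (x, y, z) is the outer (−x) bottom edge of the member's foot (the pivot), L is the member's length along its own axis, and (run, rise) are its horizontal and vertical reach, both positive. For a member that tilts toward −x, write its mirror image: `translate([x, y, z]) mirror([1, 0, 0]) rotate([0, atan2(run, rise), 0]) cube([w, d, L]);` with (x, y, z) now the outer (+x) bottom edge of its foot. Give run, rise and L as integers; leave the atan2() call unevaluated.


translate([117, 0, 520]) cube([86, 921, 54]);
translate([0, 99, 0]) rotate([0, atan2(117, 520), 0]) cube([28, 56, 533]);
translate([320, 99, 0]) mirror([1, 0, 0]) rotate([0, atan2(117, 520), 0]) cube([28, 56, 533]);
translate([0, 766, 0]) rotate([0, atan2(117, 520), 0]) cube([28, 56, 533]);
translate([320, 766, 0]) mirror([1, 0, 0]) rotate([0, atan2(117, 520), 0]) cube([28, 56, 533]);


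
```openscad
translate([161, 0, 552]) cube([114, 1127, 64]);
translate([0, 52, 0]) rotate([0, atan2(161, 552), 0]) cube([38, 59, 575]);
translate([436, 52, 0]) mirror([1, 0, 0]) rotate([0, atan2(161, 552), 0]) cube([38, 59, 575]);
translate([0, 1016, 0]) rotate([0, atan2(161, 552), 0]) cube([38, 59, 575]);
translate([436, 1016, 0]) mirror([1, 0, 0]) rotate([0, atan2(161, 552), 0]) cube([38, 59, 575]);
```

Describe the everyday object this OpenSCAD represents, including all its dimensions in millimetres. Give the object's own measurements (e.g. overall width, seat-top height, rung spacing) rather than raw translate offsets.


A sawhorse. A 114×1127×64 mm beam (x, y, z) sits on two A-frame leg pairs. Each pair is two raked legs of 38×59 mm section (59 mm along y) splaying symmetrically in x. Each leg rises 552 mm vertically over 161 mm of horizontal reach and is 575 mm long along its own axis. Every leg's outer bottom edge rests on the floor and its outer top edge meets a bottom edge of the beam — the left legs (tilting toward +x) meet the beam's −x bottom edge, the right legs (their mirror images, tilting toward −x) meet its +x bottom edge — so the leg tops tuck under the beam, the beam's underside is 552 mm above the floor, and the feet are 436 mm apart outside-to-outside with the beam centred between them. The two leg pairs are set in 52 mm from either end of the beam.


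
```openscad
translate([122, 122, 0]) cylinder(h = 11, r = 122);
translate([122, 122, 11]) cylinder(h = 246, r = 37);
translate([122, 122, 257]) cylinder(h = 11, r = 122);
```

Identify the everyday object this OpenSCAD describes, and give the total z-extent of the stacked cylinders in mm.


A spool. The overall height is 268 mm.

Three coaxial cylinders, large–small–large — a spool. Two 11 mm flanges and a 246 mm core give 11 + 246 + 11 = 268 mm.


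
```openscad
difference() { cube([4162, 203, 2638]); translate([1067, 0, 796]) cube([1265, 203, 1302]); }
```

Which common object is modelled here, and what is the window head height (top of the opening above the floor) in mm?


A wall with a window opening. The window head height is 2098 mm.

A wall with a rectangular opening subtracted — a window. Sill at z = 796, opening 1302 mm tall, so the head is at 796 + 1302 = 2098 mm.


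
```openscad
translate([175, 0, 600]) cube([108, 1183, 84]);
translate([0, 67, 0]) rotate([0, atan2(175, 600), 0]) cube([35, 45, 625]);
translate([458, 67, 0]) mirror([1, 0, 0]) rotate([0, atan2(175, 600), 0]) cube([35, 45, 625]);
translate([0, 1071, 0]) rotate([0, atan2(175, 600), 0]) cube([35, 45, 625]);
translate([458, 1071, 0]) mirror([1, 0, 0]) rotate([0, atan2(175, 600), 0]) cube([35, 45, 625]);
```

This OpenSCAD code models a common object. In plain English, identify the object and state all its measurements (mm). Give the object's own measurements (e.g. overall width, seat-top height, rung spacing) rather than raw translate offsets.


A sawhorse. A 108×1183×84 mm beam (x, y, z) sits on two A-frame leg pairs. Each pair is two raked legs of 35×45 mm section (45 mm along y) splaying symmetrically in x. Each leg rises 600 mm vertically over 175 mm of horizontal reach and is 625 mm long along its own axis. Every leg's outer bottom edge rests on the floor and its outer top edge meets a bottom edge of the beam — the left legs (tilting toward +x) meet the beam's −x bottom edge, the right legs (their mirror images, tilting toward −x) meet its +x bottom edge — so the leg tops tuck under the beam, the beam's underside is 600 mm above the floor, and the feet are 458 mm apart outside-to-outside with the beam centred between them. The two leg pairs are set in 67 mm from either end of the beam.


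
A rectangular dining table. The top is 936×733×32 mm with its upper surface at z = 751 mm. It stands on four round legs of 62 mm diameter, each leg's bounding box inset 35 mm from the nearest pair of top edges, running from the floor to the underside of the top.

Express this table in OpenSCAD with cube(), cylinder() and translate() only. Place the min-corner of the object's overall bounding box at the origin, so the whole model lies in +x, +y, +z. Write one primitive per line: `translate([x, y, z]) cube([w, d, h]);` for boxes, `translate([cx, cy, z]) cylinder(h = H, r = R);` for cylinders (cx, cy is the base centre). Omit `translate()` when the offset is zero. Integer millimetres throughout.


// leg_h = 751 - 32 = 719
translate([0, 0, 719]) cube([936, 733, 32]);
translate([66, 66, 0]) cylinder(h = 719, r = 31);
translate([870, 66, 0]) cylinder(h = 719, r = 31);
translate([66, 667, 0]) cylinder(h = 719, r = 31);
translate([870, 667, 0]) cylinder(h = 719, r = 31);


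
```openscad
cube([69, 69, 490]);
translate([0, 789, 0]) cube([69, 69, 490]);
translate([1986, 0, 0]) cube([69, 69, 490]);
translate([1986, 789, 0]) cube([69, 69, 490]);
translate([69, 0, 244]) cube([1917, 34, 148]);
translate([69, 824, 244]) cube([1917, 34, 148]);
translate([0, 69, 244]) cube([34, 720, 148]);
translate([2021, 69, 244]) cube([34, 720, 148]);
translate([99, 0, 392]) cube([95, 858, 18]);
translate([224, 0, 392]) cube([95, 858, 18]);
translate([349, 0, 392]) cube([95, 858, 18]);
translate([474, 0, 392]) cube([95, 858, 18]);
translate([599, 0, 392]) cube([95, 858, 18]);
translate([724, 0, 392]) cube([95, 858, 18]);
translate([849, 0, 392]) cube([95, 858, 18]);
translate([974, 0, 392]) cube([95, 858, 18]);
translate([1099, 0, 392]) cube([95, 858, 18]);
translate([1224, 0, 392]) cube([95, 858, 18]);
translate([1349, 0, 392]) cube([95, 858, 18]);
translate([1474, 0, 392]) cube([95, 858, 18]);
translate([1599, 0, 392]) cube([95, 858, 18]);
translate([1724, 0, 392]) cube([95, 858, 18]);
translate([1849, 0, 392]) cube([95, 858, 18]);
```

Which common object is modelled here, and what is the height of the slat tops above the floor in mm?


A bed frame. The slat-top height is 410 mm.

Four posts, four rails, and a row of slats — a bed frame. Slats sit on the rails at z = 244 + 148 = 392; with slat thickness 18, the top is 410 mm.


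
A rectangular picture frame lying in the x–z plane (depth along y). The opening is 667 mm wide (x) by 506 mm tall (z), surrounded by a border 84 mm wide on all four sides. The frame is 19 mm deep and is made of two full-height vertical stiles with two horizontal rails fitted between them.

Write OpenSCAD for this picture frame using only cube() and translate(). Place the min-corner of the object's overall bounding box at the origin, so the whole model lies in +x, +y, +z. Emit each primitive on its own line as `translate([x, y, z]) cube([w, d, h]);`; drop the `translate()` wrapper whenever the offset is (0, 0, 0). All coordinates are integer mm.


cube([84, 19, 674]);
translate([751, 0, 0]) cube([84, 19, 674]);
translate([84, 0, 0]) cube([667, 19, 84]);
translate([84, 0, 590]) cube([667, 19, 84]);


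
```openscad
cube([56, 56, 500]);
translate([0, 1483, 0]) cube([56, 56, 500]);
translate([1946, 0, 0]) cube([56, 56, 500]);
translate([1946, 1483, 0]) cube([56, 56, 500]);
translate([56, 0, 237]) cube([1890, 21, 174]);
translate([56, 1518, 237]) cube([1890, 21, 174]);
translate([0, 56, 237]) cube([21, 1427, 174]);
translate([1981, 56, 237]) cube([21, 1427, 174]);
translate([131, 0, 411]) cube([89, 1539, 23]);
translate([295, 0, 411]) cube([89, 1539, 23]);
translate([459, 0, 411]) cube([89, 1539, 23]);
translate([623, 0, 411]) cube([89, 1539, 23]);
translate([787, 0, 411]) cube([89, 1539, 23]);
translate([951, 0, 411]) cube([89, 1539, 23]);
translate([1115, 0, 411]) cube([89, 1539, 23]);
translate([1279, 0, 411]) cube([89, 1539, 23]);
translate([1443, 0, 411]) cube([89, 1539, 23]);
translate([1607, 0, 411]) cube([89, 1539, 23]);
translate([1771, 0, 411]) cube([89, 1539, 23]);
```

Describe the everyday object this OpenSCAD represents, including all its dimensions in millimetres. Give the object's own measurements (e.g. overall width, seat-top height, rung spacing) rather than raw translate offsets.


A bed frame 2002 mm long (x) by 1539 mm wide (y). Four 56×56 mm corner posts, 500 mm tall, at the corners of the footprint. Four rails of 21 mm thickness and 174 mm height run between adjacent posts with their undersides at z = 237 mm, their outer faces flush with the outside of the frame (the two x-running rails run between the posts' inner faces; the two y-running rails run between the posts' inner faces). 11 slats, each 89 mm wide (x) and 23 mm thick, lie across the top of the two x-running rails, running the full 1539 mm width of the frame in y; along x they sit between the end posts with a 75 mm gap after the −x posts and between neighbouring slats, leaving 86 mm before the +x posts.


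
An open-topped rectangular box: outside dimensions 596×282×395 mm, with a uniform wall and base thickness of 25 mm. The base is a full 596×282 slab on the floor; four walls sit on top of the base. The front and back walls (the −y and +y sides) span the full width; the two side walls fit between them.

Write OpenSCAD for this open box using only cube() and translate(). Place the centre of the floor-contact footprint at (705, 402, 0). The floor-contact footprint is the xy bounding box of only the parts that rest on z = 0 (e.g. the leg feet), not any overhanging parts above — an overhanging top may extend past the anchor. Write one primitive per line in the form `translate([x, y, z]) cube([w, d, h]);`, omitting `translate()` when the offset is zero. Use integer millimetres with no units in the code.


translate([407, 261, 0]) cube([596, 282, 25]);
translate([407, 261, 25]) cube([596, 25, 370]);
translate([407, 518, 25]) cube([596, 25, 370]);
translate([407, 286, 25]) cube([25, 232, 370]);
translate([978, 286, 25]) cube([25, 232, 370]);


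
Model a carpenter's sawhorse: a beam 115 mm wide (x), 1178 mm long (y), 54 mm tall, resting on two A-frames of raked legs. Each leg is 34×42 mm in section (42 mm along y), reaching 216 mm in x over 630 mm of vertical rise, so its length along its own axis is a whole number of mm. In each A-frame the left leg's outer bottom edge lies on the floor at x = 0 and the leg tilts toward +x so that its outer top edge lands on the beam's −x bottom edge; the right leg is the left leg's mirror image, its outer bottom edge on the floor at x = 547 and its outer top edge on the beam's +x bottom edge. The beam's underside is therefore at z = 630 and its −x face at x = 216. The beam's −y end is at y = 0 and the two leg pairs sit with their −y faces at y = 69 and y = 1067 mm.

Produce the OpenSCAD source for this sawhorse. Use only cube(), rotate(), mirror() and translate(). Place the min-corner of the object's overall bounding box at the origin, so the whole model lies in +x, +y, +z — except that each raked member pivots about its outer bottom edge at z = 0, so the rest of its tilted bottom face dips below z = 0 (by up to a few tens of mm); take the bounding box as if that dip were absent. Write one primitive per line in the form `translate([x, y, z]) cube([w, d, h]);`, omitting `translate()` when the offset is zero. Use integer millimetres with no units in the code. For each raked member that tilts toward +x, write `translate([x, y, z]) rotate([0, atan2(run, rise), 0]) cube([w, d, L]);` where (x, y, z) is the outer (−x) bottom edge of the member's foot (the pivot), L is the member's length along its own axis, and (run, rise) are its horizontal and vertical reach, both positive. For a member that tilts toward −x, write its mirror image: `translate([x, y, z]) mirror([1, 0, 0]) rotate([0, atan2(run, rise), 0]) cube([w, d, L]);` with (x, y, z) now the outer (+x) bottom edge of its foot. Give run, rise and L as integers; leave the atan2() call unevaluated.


// leg length = √(216² + 630²) = 666
// right-leg outer foot x = 2·216 + 115 = 547
// beam min-corner = (216, 0, 630)
translate([216, 0, 630]) cube([115, 1178, 54]);
translate([0, 69, 0]) rotate([0, atan2(216, 630), 0]) cube([34, 42, 666]);
translate([547, 69, 0]) mirror([1, 0, 0]) rotate([0, atan2(216, 630), 0]) cube([34, 42, 666]);
translate([0, 1067, 0]) rotate([0, atan2(216, 630), 0]) cube([34, 42, 666]);
translate([547, 1067, 0]) mirror([1, 0, 0]) rotate([0, atan2(216, 630), 0]) cube([34, 42, 666]);


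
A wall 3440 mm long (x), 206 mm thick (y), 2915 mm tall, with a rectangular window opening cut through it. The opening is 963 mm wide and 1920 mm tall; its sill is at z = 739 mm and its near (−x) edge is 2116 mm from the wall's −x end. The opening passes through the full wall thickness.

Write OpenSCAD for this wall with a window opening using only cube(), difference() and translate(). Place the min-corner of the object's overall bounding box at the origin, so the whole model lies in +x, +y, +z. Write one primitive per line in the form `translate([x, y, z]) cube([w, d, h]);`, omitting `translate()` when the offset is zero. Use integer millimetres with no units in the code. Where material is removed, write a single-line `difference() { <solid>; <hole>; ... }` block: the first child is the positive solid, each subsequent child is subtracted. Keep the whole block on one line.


difference() { cube([3440, 206, 2915]); translate([2116, 0, 739]) cube([963, 206, 1920]); }


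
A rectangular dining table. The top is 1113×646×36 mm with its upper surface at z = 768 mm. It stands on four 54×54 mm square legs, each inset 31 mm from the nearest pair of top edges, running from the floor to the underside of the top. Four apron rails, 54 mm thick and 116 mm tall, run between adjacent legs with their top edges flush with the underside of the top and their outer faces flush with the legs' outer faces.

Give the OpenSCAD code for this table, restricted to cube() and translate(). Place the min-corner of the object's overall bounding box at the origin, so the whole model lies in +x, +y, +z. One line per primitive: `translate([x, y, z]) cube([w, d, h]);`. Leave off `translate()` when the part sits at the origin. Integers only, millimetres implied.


// leg_h = 768 - 36 = 732
// apron z = 732 - 116 = 616
translate([0, 0, 732]) cube([1113, 646, 36]);
translate([31, 31, 0]) cube([54, 54, 732]);
translate([1028, 31, 0]) cube([54, 54, 732]);
translate([31, 561, 0]) cube([54, 54, 732]);
translate([1028, 561, 0]) cube([54, 54, 732]);
translate([85, 31, 616]) cube([943, 54, 116]);
translate([85, 561, 616]) cube([943, 54, 116]);
translate([31, 85, 616]) cube([54, 476, 116]);
translate([1028, 85, 616]) cube([54, 476, 116]);


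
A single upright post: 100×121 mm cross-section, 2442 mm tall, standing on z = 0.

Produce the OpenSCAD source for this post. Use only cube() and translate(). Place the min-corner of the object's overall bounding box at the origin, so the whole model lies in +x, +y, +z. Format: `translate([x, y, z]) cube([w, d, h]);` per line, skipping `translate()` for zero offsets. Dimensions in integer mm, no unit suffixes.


cube([100, 121, 2442]);


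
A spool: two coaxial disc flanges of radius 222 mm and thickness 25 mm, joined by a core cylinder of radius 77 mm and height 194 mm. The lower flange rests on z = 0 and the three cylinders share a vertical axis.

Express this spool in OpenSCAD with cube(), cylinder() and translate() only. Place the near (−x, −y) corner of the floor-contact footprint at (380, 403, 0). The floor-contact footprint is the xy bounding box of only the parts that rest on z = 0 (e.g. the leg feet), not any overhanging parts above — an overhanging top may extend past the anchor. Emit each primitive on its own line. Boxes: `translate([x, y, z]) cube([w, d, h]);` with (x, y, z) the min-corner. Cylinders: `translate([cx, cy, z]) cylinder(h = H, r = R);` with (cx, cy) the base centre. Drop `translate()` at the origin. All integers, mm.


translate([602, 625, 0]) cylinder(h = 25, r = 222);
translate([602, 625, 25]) cylinder(h = 194, r = 77);
translate([602, 625, 219]) cylinder(h = 25, r = 222);


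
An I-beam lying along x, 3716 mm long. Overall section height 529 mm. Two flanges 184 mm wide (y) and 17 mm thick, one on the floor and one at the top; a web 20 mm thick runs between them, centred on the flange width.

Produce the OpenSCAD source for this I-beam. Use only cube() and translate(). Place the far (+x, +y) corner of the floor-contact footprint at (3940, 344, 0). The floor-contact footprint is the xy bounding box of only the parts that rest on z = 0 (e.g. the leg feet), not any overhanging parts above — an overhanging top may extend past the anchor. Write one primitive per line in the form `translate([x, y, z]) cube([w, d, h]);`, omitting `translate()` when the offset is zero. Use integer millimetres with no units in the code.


translate([224, 160, 0]) cube([3716, 184, 17]);
translate([224, 242, 17]) cube([3716, 20, 495]);
translate([224, 160, 512]) cube([3716, 184, 17]);


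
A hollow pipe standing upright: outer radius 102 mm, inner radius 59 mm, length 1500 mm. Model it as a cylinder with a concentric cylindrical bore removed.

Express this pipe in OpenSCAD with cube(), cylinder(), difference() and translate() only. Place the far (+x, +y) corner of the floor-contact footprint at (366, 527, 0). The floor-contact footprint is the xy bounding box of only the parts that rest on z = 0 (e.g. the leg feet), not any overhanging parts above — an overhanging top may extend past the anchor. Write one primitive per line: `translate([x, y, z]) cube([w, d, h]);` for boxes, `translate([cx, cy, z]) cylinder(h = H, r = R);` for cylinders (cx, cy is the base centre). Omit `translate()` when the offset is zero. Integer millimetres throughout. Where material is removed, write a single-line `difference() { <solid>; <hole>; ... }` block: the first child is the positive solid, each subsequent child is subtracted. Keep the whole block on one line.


difference() { translate([264, 425, 0]) cylinder(h = 1500, r = 102); translate([264, 425, 0]) cylinder(h = 1500, r = 59); }


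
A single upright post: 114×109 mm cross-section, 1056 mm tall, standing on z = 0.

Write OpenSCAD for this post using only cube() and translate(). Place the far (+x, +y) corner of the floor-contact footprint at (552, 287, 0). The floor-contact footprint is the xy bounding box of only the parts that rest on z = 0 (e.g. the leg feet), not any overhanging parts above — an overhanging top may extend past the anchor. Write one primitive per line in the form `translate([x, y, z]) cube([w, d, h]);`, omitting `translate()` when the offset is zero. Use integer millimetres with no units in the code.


translate([438, 178, 0]) cube([114, 109, 1056]);


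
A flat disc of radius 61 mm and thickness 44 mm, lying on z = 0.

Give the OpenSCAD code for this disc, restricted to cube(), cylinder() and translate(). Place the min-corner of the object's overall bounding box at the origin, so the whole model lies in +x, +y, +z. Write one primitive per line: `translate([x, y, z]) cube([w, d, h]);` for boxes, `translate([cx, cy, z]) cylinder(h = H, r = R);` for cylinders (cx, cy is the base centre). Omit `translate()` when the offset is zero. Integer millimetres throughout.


translate([61, 61, 0]) cylinder(h = 44, r = 61);


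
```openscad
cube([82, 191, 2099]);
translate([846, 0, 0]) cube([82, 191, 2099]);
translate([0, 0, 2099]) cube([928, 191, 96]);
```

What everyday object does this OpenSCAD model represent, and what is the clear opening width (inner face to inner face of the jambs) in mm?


A door frame. The clear opening width is 764 mm.

Two 2099 mm tall posts with a header on top — a door frame. The left jamb is 82 mm wide at x = 0; the right jamb starts at x = 846. The clear opening is 846 − 82 = 764 mm.


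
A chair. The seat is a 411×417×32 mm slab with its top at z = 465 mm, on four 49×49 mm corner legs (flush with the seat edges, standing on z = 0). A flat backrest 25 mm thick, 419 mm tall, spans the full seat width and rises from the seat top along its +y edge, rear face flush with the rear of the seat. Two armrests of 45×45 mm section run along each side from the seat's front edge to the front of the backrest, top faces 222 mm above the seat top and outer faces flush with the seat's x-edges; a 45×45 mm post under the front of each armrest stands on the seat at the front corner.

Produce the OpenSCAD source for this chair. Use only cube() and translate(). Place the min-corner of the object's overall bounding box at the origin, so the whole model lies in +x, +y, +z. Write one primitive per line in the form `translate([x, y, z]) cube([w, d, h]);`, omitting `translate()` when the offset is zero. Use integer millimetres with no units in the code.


translate([0, 0, 433]) cube([411, 417, 32]);
cube([49, 49, 433]);
translate([362, 0, 0]) cube([49, 49, 433]);
translate([0, 368, 0]) cube([49, 49, 433]);
translate([362, 368, 0]) cube([49, 49, 433]);
translate([0, 392, 465]) cube([411, 25, 419]);
translate([0, 0, 642]) cube([45, 392, 45]);
translate([366, 0, 642]) cube([45, 392, 45]);
translate([0, 0, 465]) cube([45, 45, 177]);
translate([366, 0, 465]) cube([45, 45, 177]);


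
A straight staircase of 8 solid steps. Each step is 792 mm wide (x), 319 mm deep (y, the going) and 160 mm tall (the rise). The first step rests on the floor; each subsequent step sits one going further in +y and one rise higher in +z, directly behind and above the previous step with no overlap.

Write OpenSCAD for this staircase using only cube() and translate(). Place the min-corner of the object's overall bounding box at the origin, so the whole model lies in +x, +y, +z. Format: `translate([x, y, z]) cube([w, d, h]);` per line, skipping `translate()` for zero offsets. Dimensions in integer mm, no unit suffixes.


cube([792, 319, 160]);
translate([0, 319, 160]) cube([792, 319, 160]);
translate([0, 638, 320]) cube([792, 319, 160]);
translate([0, 957, 480]) cube([792, 319, 160]);
translate([0, 1276, 640]) cube([792, 319, 160]);
translate([0, 1595, 800]) cube([792, 319, 160]);
translate([0, 1914, 960]) cube([792, 319, 160]);
translate([0, 2233, 1120]) cube([792, 319, 160]);


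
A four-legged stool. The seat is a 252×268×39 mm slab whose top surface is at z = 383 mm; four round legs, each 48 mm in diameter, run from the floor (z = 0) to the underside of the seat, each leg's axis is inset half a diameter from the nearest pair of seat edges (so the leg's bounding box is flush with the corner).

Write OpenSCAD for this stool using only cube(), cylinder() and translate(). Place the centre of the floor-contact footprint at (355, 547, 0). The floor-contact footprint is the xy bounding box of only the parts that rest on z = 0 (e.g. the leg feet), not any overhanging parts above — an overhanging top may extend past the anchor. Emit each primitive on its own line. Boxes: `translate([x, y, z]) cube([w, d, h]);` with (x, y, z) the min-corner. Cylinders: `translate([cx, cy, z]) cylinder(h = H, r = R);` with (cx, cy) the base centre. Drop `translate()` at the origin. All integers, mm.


translate([229, 413, 344]) cube([252, 268, 39]);
translate([253, 437, 0]) cylinder(h = 344, r = 24);
translate([457, 437, 0]) cylinder(h = 344, r = 24);
translate([253, 657, 0]) cylinder(h = 344, r = 24);
translate([457, 657, 0]) cylinder(h = 344, r = 24);


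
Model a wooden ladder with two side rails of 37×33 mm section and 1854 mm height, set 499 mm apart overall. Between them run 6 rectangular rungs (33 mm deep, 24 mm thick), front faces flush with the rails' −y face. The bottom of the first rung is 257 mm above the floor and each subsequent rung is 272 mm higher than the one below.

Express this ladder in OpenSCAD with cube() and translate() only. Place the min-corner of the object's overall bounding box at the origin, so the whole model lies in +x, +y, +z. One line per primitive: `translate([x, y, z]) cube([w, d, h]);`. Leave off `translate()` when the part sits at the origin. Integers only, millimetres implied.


cube([37, 33, 1854]);
translate([462, 0, 0]) cube([37, 33, 1854]);
translate([37, 0, 257]) cube([425, 33, 24]);
translate([37, 0, 529]) cube([425, 33, 24]);
translate([37, 0, 801]) cube([425, 33, 24]);
translate([37, 0, 1073]) cube([425, 33, 24]);
translate([37, 0, 1345]) cube([425, 33, 24]);
translate([37, 0, 1617]) cube([425, 33, 24]);


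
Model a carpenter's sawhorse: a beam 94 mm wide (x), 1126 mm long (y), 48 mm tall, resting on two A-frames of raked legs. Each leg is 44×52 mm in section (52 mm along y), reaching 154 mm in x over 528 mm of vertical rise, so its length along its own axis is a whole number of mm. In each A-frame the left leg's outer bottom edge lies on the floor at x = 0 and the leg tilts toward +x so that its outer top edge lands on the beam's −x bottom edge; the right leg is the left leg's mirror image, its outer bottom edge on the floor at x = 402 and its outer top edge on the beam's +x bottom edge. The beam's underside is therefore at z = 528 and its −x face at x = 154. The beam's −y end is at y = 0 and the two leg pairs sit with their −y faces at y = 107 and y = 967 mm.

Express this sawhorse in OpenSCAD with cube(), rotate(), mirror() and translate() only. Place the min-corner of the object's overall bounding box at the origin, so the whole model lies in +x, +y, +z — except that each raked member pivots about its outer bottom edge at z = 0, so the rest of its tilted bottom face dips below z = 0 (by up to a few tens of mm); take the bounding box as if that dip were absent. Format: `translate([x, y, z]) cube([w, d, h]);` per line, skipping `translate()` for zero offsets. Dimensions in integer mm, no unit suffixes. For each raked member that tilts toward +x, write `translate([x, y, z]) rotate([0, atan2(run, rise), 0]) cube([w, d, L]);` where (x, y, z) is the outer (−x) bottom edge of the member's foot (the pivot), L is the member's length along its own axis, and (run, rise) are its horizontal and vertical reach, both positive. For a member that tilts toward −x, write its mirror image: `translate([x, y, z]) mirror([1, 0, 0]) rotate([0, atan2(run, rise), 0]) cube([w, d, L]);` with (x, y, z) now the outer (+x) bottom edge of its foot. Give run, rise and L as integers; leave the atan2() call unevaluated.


translate([154, 0, 528]) cube([94, 1126, 48]);
translate([0, 107, 0]) rotate([0, atan2(154, 528), 0]) cube([44, 52, 550]);
translate([402, 107, 0]) mirror([1, 0, 0]) rotate([0, atan2(154, 528), 0]) cube([44, 52, 550]);
translate([0, 967, 0]) rotate([0, atan2(154, 528), 0]) cube([44, 52, 550]);
translate([402, 967, 0]) mirror([1, 0, 0]) rotate([0, atan2(154, 528), 0]) cube([44, 52, 550]);


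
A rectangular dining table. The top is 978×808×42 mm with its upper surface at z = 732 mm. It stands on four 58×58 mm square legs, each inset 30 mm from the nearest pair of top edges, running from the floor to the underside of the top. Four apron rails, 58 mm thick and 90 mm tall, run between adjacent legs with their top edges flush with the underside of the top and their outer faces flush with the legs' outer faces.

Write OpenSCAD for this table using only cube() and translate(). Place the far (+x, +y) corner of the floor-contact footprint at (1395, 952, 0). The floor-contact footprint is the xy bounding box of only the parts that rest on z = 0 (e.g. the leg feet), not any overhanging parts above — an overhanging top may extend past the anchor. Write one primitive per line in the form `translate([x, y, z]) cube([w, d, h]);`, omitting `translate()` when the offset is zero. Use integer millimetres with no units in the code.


// leg_h = 732 - 42 = 690
// apron z = 690 - 90 = 600
translate([447, 174, 690]) cube([978, 808, 42]);
translate([477, 204, 0]) cube([58, 58, 690]);
translate([1337, 204, 0]) cube([58, 58, 690]);
translate([477, 894, 0]) cube([58, 58, 690]);
translate([1337, 894, 0]) cube([58, 58, 690]);
translate([535, 204, 600]) cube([802, 58, 90]);
translate([535, 894, 600]) cube([802, 58, 90]);
translate([477, 262, 600]) cube([58, 632, 90]);
translate([1337, 262, 600]) cube([58, 632, 90]);


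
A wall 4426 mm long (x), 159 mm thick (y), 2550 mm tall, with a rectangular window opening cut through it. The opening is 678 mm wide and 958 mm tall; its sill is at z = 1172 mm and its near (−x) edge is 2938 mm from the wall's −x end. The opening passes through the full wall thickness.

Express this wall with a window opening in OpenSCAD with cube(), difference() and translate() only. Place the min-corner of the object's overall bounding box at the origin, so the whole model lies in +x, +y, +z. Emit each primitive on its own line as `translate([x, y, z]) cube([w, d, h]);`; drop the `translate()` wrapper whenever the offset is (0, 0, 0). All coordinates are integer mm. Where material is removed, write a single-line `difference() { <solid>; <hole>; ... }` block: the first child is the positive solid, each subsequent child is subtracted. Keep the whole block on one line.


difference() { cube([4426, 159, 2550]); translate([2938, 0, 1172]) cube([678, 159, 958]); }


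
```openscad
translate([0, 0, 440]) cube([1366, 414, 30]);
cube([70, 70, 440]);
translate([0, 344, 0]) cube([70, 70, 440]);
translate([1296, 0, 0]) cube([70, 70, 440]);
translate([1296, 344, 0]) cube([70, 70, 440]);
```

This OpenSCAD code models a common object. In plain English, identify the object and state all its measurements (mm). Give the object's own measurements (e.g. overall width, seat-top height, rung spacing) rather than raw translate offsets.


A bench: a 1366×414 mm seat slab, 30 mm thick, top at z = 470 mm, on four 70×70 mm square legs flush with the seat corners and standing on z = 0.


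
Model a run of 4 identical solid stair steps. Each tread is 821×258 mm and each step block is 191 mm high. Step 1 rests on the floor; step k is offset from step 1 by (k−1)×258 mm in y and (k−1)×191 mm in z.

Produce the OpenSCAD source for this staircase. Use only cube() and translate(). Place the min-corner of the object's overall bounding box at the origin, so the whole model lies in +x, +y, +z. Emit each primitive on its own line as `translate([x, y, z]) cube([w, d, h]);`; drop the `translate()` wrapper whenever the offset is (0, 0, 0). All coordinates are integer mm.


cube([821, 258, 191]);
translate([0, 258, 191]) cube([821, 258, 191]);
translate([0, 516, 382]) cube([821, 258, 191]);
translate([0, 774, 573]) cube([821, 258, 191]);


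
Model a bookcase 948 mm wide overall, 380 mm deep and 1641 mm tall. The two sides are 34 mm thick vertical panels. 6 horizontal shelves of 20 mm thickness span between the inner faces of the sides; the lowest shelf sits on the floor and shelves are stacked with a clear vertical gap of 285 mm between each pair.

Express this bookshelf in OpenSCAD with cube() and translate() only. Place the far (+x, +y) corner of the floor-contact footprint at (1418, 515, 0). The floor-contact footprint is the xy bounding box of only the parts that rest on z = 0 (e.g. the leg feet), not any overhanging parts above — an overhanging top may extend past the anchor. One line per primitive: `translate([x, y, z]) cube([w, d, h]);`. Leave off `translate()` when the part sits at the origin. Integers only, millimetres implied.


translate([470, 135, 0]) cube([34, 380, 1641]);
translate([1384, 135, 0]) cube([34, 380, 1641]);
translate([504, 135, 0]) cube([880, 380, 20]);
translate([504, 135, 305]) cube([880, 380, 20]);
translate([504, 135, 610]) cube([880, 380, 20]);
translate([504, 135, 915]) cube([880, 380, 20]);
translate([504, 135, 1220]) cube([880, 380, 20]);
translate([504, 135, 1525]) cube([880, 380, 20]);


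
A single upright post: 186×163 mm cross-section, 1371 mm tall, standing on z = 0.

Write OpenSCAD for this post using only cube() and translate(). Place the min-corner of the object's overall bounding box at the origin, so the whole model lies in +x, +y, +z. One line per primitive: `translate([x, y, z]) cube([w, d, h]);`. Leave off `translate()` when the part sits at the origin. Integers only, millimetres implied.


cube([186, 163, 1371]);


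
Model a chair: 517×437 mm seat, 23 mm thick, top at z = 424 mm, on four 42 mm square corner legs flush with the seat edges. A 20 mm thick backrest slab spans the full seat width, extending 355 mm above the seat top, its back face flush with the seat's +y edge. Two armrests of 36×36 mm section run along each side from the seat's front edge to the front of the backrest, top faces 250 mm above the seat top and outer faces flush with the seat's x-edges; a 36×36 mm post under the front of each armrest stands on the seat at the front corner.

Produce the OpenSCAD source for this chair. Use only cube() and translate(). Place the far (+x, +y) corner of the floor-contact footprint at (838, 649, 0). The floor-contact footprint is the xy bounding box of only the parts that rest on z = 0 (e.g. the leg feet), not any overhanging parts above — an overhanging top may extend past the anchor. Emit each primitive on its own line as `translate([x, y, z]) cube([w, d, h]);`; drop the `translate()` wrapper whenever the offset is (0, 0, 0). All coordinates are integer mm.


translate([321, 212, 401]) cube([517, 437, 23]);
translate([321, 212, 0]) cube([42, 42, 401]);
translate([796, 212, 0]) cube([42, 42, 401]);
translate([321, 607, 0]) cube([42, 42, 401]);
translate([796, 607, 0]) cube([42, 42, 401]);
translate([321, 629, 424]) cube([517, 20, 355]);
translate([321, 212, 638]) cube([36, 417, 36]);
translate([802, 212, 638]) cube([36, 417, 36]);
translate([321, 212, 424]) cube([36, 36, 214]);
translate([802, 212, 424]) cube([36, 36, 214]);
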